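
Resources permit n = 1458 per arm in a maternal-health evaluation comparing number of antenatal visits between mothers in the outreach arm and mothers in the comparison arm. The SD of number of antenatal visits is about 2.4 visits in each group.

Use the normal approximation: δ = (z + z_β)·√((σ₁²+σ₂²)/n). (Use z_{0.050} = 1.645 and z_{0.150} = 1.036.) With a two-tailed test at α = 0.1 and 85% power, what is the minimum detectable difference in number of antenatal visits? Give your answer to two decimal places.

Minimum detectable difference ≈ 0.24 visits

δ = (z_{α/2} + z_β) · √((σ₁²+σ₂²)/n)
  = (1.645 + 1.036) · √(11.52/1458)
  = 2.681 · √0.0079
  = 2.681 · 0.0889
  = 0.2383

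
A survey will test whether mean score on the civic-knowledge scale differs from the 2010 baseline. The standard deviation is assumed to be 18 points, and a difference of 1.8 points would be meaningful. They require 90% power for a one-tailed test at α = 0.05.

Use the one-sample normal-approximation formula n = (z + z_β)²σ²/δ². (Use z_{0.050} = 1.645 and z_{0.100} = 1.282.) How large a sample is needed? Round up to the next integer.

n = (z_α + z_β)² · σ² / δ²
  = (1.645 + 1.282)² · 18² / 1.8²
  = 8.5673 · 324 / 3.24
  = 856.73
Round up → n = 857.

n = 857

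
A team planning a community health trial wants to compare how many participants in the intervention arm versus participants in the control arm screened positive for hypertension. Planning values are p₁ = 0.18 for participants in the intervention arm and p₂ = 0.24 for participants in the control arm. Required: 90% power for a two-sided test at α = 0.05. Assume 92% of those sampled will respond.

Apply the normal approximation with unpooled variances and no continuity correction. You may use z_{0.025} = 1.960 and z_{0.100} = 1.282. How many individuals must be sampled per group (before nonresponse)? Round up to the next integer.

n = 1048 per group

n = (z_{α/2} + z_β)² · [p₁(1−p₁) + p₂(1−p₂)] / (p₁ − p₂)²
  = (1.960 + 1.282)² · (0.18·0.82 + 0.24·0.76) / (-0.06)²
  = (3.242)² · (0.1476 + 0.1824) / 0.0036
  = 10.5106 · 0.3300 / 0.0036
  = 963.47
Adjust for 92% response: 963.47 / 0.92 = 1047.25.
Round up → n = 1048 per group.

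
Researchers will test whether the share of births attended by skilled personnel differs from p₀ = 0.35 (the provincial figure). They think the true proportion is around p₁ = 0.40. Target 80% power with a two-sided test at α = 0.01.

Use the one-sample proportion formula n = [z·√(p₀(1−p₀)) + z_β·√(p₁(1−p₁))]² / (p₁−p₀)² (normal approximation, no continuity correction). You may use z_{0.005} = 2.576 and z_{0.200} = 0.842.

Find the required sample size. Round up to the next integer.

n = [z_{α/2}·√(p₀q₀) + z_β·√(p₁q₁)]² / (p₁ − p₀)²
  = [2.576·√(0.35·0.65) + 0.842·√(0.40·0.60)]² / (0.05)²
  = [2.576·0.4770 + 0.842·0.4899]² / 0.0025
  = [1.6412]² / 0.0025
  = 1077.37
Round up → n = 1078.

n = 1078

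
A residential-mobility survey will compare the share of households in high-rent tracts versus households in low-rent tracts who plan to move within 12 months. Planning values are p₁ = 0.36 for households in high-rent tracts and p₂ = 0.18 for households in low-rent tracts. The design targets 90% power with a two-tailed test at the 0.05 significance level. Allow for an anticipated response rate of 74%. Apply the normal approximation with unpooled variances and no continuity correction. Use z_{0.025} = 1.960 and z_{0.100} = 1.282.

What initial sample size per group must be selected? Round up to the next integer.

n = (z_{α/2} + z_β)² · [p₁(1−p₁) + p₂(1−p₂)] / (p₁ − p₂)²
  = (1.960 + 1.282)² · (0.36·0.64 + 0.18·0.82) / (0.18)²
  = (3.242)² · (0.2304 + 0.1476) / 0.0324
  = 10.5106 · 0.3780 / 0.0324
  = 122.62
Adjust for 74% response: 122.62 / 0.74 = 165.71.
Round up → n = 166 per group.

n = 166 per group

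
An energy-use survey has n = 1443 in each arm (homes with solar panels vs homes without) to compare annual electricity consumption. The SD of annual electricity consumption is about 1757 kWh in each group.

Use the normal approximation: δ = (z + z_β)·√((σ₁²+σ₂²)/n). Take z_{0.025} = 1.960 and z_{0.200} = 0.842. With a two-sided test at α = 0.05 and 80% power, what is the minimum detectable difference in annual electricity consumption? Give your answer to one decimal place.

Minimum detectable difference ≈ 183.3 kWh

δ = (z_{α/2} + z_β) · √((σ₁²+σ₂²)/n)
  = (1.960 + 0.842) · √(6174098/1443)
  = 2.802 · √4278.7
  = 2.802 · 65.4114
  = 183.2828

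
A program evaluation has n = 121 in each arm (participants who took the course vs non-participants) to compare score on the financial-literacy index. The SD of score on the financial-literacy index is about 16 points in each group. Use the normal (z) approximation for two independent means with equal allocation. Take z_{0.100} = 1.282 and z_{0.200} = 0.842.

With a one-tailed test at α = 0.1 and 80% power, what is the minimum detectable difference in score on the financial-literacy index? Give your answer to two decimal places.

δ = (z_α + z_β) · √((σ₁²+σ₂²)/n)
  = (1.282 + 0.842) · √(512/121)
  = 2.124 · √4.2314
  = 2.124 · 2.0570
  = 4.3691

Minimum detectable difference ≈ 4.37 points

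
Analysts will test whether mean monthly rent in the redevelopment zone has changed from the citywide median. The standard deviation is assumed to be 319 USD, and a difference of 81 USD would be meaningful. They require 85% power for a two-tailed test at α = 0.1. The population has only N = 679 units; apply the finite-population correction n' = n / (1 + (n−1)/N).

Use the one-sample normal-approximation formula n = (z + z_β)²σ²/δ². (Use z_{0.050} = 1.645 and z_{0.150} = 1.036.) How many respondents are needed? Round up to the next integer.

n = 96

n = (z_{α/2} + z_β)² · σ² / δ²
  = (1.645 + 1.036)² · 319² / 81²
  = 7.1878 · 101761 / 6561
  = 111.48
Finite-population correction (N = 679): 111.48 / (1 + (111.48 − 1)/679) = 95.88.
Round up → n = 96.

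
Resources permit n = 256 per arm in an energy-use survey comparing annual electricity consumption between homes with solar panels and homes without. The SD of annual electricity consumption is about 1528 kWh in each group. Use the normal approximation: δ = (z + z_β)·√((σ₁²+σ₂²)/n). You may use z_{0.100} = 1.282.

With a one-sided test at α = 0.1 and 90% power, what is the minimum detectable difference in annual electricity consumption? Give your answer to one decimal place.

δ = (z_α + z_β) · √((σ₁²+σ₂²)/n)
  = (1.282 + 1.282) · √(4669568/256)
  = 2.564 · √18240.5
  = 2.564 · 135.0574
  = 346.2872

Minimum detectable difference ≈ 346.3 kWh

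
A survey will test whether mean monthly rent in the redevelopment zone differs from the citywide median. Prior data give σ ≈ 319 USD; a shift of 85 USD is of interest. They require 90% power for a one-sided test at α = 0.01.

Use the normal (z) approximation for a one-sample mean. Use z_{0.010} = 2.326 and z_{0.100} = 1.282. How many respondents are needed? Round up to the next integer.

n = (z_α + z_β)² · σ² / δ²
  = (2.326 + 1.282)² · 319² / 85²
  = 13.0177 · 101761 / 7225
  = 183.35
Round up → n = 184.

n = 184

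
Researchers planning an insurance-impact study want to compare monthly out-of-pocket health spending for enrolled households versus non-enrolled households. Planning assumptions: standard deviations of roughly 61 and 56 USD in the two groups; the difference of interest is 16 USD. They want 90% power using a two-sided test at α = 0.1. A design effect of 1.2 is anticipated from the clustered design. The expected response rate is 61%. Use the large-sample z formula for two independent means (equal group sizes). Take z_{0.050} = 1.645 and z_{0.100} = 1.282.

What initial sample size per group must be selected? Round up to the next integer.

n = 452 per group

n = (z_{α/2} + z_β)² · (σ₁² + σ₂²) / δ²
  = (1.645 + 1.282)² · (61² + 56² = 6857) / 16²
  = 8.5673 · 6857 / 256
  = 229.48
Design effect: 1.2 × 229.48 = 275.37.
Adjust for 61% response: 275.37 / 0.61 = 451.43.
Round up → n = 452 per group.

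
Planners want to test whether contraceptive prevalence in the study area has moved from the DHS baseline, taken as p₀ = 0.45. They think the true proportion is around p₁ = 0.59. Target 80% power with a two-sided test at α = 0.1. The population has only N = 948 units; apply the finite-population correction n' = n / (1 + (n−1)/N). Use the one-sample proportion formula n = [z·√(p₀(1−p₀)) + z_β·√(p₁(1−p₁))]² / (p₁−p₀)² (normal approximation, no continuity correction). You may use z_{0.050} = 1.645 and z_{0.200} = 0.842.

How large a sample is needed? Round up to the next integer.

n = 72

n = [z_{α/2}·√(p₀q₀) + z_β·√(p₁q₁)]² / (p₁ − p₀)²
  = [1.645·√(0.45·0.55) + 0.842·√(0.59·0.41)]² / (0.14)²
  = [1.645·0.4975 + 0.842·0.4918]² / 0.0196
  = [1.2325]² / 0.0196
  = 77.50
Finite-population correction (N = 948): 77.50 / (1 + (77.50 − 1)/948) = 71.72.
Round up → n = 72.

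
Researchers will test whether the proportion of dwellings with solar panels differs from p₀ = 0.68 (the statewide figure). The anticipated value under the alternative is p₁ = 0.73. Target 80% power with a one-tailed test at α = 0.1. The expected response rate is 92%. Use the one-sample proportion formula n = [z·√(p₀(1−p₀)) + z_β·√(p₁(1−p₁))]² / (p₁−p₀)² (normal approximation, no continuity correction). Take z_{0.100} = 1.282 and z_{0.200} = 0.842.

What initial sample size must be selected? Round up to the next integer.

n = 411

n = [z_α·√(p₀q₀) + z_β·√(p₁q₁)]² / (p₁ − p₀)²
  = [1.282·√(0.68·0.32) + 0.842·√(0.73·0.27)]² / (0.05)²
  = [1.282·0.4665 + 0.842·0.4440]² / 0.0025
  = [0.9718]² / 0.0025
  = 377.79
Adjust for 92% response: 377.79 / 0.92 = 410.64.
Round up → n = 411.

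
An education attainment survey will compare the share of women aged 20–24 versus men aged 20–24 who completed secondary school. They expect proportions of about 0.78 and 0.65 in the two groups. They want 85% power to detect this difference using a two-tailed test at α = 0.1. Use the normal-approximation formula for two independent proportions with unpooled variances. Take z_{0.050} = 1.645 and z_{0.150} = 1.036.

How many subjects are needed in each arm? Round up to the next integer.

n = (z_{α/2} + z_β)² · [p₁(1−p₁) + p₂(1−p₂)] / (p₁ − p₂)²
  = (1.645 + 1.036)² · (0.78·0.22 + 0.65·0.35) / (0.13)²
  = (2.681)² · (0.1716 + 0.2275) / 0.0169
  = 7.1878 · 0.3991 / 0.0169
  = 169.74
Round up → n = 170 per group.

n = 170 per group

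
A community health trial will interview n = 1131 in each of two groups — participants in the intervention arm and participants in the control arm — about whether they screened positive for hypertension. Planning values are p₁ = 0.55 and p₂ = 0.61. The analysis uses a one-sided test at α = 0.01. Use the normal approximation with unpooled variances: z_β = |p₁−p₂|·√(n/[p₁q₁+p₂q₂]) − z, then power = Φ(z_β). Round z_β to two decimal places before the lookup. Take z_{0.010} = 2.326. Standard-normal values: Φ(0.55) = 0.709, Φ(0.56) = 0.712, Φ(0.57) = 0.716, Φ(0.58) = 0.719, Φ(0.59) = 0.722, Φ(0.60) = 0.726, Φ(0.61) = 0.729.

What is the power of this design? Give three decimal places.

Power ≈ 0.716

z_β = |p₁−p₂|·√(n/[p₁q₁+p₂q₂]) − z_α
    = 0.06 · √(1131/0.4854) − 2.326
    = 0.06 · 48.2705 − 2.326
    = 2.8962 − 2.326 = 0.5702 → 0.57
Power = Φ(0.57) = 0.716.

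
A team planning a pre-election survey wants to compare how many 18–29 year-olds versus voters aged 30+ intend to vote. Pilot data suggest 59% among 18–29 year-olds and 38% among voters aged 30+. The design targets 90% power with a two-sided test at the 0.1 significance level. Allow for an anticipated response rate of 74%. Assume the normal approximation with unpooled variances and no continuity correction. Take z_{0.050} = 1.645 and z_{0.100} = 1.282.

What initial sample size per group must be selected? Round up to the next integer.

n = (z_{α/2} + z_β)² · [p₁(1−p₁) + p₂(1−p₂)] / (p₁ − p₂)²
  = (1.645 + 1.282)² · (0.59·0.41 + 0.38·0.62) / (0.21)²
  = (2.927)² · (0.2419 + 0.2356) / 0.0441
  = 8.5673 · 0.4775 / 0.0441
  = 92.76
Adjust for 74% response: 92.76 / 0.74 = 125.36.
Round up → n = 126 per group.

n = 126 per group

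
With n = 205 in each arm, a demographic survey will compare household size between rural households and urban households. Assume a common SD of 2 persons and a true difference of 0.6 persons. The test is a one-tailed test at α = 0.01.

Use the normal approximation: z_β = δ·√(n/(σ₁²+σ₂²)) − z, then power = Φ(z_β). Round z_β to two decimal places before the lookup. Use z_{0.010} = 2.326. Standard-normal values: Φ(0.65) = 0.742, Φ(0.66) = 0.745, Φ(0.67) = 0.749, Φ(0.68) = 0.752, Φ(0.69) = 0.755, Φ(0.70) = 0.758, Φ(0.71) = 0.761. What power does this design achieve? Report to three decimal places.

Power ≈ 0.761

z_β = δ·√(n/(σ₁²+σ₂²)) − z_α
    = 0.6 · √(205/8) − 2.326
    = 0.6 · 5.06211 − 2.326
    = 3.0373 − 2.326 = 0.7113 → 0.71
Power = Φ(0.71) = 0.761.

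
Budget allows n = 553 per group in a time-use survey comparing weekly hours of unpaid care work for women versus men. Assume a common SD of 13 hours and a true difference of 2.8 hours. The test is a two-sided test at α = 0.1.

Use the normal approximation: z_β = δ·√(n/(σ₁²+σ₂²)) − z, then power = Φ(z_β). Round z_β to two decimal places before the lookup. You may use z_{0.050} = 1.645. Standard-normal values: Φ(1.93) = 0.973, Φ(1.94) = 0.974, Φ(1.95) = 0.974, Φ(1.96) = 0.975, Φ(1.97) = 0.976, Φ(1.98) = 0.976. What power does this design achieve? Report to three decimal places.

Power ≈ 0.974

z_β = δ·√(n/(σ₁²+σ₂²)) − z_{α/2}
    = 2.8 · √(553/338) − 1.645
    = 2.8 · 1.27910 − 1.645
    = 3.5815 − 1.645 = 1.9365 → 1.94
Power = Φ(1.94) = 0.974.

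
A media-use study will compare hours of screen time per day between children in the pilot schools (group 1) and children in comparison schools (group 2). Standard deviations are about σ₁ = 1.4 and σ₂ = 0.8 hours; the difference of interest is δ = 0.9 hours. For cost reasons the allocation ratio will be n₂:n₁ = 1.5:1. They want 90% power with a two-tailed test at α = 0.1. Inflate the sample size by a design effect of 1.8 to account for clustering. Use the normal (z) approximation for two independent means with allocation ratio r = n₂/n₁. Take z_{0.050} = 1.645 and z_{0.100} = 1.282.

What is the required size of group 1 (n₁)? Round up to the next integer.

n₁ = 46

n₁ = (z_{α/2} + z_β)² · (σ₁² + σ₂²/r) / δ²
   = (1.645 + 1.282)² · (1.4² + 0.8²/1.5) / 0.9²
   = 8.5673 · (1.96 + 0.42667) / 0.81
   = 8.5673 · 2.3867 / 0.81
   = 25.24
Design effect: 1.8 × 25.24 = 45.44.
Round up → n₁ = 46; n₂ = r·n₁ = 1.5 × 46 = 69.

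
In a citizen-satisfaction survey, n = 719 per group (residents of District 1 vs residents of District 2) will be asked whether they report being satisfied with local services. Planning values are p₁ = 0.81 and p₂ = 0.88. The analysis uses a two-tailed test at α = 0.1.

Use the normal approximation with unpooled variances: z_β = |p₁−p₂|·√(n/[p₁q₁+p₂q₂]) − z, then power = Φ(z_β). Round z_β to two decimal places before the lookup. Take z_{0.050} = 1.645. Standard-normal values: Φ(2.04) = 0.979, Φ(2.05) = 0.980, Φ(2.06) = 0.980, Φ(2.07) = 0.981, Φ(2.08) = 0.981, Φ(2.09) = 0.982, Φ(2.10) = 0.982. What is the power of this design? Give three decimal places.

Power ≈ 0.979

z_β = |p₁−p₂|·√(n/[p₁q₁+p₂q₂]) − z_{α/2}
    = 0.07 · √(719/0.2595) − 1.645
    = 0.07 · 52.6376 − 1.645
    = 3.6846 − 1.645 = 2.0396 → 2.04
Power = Φ(2.04) = 0.979.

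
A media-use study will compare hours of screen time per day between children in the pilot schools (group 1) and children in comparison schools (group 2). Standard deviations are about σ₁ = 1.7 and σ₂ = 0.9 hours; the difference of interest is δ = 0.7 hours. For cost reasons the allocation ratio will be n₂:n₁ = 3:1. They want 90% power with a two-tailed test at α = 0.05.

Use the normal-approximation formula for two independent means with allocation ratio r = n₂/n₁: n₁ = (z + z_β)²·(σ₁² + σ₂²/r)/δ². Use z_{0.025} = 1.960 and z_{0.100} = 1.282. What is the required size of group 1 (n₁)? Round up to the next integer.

n₁ = 68

n₁ = (z_{α/2} + z_β)² · (σ₁² + σ₂²/r) / δ²
   = (1.960 + 1.282)² · (1.7² + 0.9²/3) / 0.7²
   = 10.5106 · (2.89 + 0.27) / 0.49
   = 10.5106 · 3.16 / 0.49
   = 67.78
Round up → n₁ = 68; n₂ = r·n₁ = 3 × 68 = 204.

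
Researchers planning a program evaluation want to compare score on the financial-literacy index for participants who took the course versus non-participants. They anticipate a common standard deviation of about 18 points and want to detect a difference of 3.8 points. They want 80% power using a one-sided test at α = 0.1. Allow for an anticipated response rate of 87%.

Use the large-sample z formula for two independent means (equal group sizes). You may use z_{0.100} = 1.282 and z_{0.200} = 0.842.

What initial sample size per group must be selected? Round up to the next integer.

n = (z_α + z_β)² · (σ₁² + σ₂²) / δ²
  = (1.282 + 0.842)² · (2·18² = 648) / 3.8²
  = 4.5114 · 648 / 14.44
  = 202.45
Adjust for 87% response: 202.45 / 0.87 = 232.70.
Round up → n = 233 per group.

n = 233 per group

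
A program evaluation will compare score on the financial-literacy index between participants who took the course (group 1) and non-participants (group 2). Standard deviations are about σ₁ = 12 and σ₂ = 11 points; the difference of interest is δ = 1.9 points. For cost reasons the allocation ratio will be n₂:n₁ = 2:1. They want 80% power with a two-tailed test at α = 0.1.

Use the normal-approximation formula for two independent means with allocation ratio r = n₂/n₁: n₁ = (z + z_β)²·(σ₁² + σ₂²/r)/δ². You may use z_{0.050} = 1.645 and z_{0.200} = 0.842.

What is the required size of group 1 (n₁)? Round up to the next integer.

n₁ = (z_{α/2} + z_β)² · (σ₁² + σ₂²/r) / δ²
   = (1.645 + 0.842)² · (12² + 11²/2) / 1.9²
   = 6.1852 · (144 + 60.5) / 3.61
   = 6.1852 · 204.5 / 3.61
   = 350.38
Round up → n₁ = 351; n₂ = r·n₁ = 2 × 351 = 702.

n₁ = 351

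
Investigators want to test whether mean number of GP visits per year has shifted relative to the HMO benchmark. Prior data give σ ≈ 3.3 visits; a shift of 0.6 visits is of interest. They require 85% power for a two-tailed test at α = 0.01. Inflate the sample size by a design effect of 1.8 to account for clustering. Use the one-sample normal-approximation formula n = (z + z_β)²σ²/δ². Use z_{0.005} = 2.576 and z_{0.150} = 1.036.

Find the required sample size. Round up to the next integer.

n = (z_{α/2} + z_β)² · σ² / δ²
  = (2.576 + 1.036)² · 3.3² / 0.6²
  = 13.0465 · 10.89 / 0.36
  = 394.66
Design effect: 1.8 × 394.66 = 710.38.
Round up → n = 711.

n = 711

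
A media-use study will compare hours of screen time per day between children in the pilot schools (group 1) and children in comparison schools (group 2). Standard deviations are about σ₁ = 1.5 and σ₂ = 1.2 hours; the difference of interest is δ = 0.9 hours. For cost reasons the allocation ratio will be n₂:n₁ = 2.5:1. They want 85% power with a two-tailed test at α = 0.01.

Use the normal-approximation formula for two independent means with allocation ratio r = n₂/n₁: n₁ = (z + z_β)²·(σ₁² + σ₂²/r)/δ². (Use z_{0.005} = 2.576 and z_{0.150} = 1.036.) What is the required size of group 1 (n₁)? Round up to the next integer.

n₁ = 46

n₁ = (z_{α/2} + z_β)² · (σ₁² + σ₂²/r) / δ²
   = (2.576 + 1.036)² · (1.5² + 1.2²/2.5) / 0.9²
   = 13.0465 · (2.25 + 0.576) / 0.81
   = 13.0465 · 2.826 / 0.81
   = 45.52
Round up → n₁ = 46; n₂ = r·n₁ = 2.5 × 46 = 115.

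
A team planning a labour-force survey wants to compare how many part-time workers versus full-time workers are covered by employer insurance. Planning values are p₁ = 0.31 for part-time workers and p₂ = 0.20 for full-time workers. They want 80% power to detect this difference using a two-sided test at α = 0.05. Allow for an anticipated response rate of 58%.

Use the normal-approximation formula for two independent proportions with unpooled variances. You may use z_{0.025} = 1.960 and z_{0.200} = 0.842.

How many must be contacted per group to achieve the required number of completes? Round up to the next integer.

n = (z_{α/2} + z_β)² · [p₁(1−p₁) + p₂(1−p₂)] / (p₁ − p₂)²
  = (1.960 + 0.842)² · (0.31·0.69 + 0.20·0.80) / (0.11)²
  = (2.802)² · (0.2139 + 0.1600) / 0.0121
  = 7.8512 · 0.3739 / 0.0121
  = 242.61
Adjust for 58% response: 242.61 / 0.58 = 418.29.
Round up → n = 419 per group.

n = 419 per group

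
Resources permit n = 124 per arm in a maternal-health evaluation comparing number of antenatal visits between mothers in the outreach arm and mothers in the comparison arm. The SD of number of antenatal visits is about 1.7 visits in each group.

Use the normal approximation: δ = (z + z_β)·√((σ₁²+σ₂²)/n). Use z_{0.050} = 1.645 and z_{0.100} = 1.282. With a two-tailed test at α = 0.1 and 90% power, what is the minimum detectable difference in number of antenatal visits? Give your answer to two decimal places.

δ = (z_{α/2} + z_β) · √((σ₁²+σ₂²)/n)
  = (1.645 + 1.282) · √(5.78/124)
  = 2.927 · √0.04661
  = 2.927 · 0.2159
  = 0.6319

Minimum detectable difference ≈ 0.63 visits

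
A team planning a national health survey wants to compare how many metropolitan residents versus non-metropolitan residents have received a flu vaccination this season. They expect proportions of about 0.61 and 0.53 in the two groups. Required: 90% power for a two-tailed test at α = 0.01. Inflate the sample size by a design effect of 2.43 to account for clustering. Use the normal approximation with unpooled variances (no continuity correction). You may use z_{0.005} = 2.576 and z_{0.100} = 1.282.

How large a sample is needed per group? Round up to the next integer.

n = 2753 per group

n = (z_{α/2} + z_β)² · [p₁(1−p₁) + p₂(1−p₂)] / (p₁ − p₂)²
  = (2.576 + 1.282)² · (0.61·0.39 + 0.53·0.47) / (0.08)²
  = (3.858)² · (0.2379 + 0.2491) / 0.0064
  = 14.8842 · 0.4870 / 0.0064
  = 1132.59
Design effect: 2.43 × 1132.59 = 2752.20.
Round up → n = 2753 per group.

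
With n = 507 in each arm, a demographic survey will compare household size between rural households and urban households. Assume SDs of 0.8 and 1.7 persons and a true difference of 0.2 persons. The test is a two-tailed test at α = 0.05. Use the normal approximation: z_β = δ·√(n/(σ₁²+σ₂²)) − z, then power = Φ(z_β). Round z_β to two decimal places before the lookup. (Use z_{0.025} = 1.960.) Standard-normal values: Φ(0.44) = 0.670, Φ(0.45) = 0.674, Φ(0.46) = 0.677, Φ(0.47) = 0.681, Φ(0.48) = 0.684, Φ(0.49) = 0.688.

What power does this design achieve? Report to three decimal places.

z_β = δ·√(n/(σ₁²+σ₂²)) − z_{α/2}
    = 0.2 · √(507/3.53) − 1.960
    = 0.2 · 11.98441 − 1.960
    = 2.3969 − 1.960 = 0.4369 → 0.44
Power = Φ(0.44) = 0.670.

Power ≈ 0.670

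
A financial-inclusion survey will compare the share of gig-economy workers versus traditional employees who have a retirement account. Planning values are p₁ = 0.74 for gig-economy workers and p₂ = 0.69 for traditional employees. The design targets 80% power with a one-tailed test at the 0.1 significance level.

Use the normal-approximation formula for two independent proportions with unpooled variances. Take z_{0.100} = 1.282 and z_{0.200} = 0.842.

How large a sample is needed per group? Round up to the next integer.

n = 734 per group

n = (z_α + z_β)² · [p₁(1−p₁) + p₂(1−p₂)] / (p₁ − p₂)²
  = (1.282 + 0.842)² · (0.74·0.26 + 0.69·0.31) / (0.05)²
  = (2.124)² · (0.1924 + 0.2139) / 0.0025
  = 4.5114 · 0.4063 / 0.0025
  = 733.19
Round up → n = 734 per group.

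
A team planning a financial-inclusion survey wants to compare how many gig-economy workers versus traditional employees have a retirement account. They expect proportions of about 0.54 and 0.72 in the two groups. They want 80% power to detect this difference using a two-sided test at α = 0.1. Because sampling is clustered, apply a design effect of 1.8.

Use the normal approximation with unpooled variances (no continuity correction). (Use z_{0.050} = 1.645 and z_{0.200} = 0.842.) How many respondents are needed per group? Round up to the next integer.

n = (z_{α/2} + z_β)² · [p₁(1−p₁) + p₂(1−p₂)] / (p₁ − p₂)²
  = (1.645 + 0.842)² · (0.54·0.46 + 0.72·0.28) / (-0.18)²
  = (2.487)² · (0.2484 + 0.2016) / 0.0324
  = 6.1852 · 0.4500 / 0.0324
  = 85.91
Design effect: 1.8 × 85.91 = 154.63.
Round up → n = 155 per group.

n = 155 per group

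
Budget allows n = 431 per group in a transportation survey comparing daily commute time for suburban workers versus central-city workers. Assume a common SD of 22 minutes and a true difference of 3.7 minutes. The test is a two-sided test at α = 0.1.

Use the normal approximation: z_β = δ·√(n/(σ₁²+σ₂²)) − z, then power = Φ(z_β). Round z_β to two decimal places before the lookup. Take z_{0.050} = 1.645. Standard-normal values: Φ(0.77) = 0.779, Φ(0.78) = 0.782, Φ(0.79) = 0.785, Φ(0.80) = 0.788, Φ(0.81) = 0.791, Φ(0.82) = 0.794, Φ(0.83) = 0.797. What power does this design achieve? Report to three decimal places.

z_β = δ·√(n/(σ₁²+σ₂²)) − z_{α/2}
    = 3.7 · √(431/968) − 1.645
    = 3.7 · 0.66727 − 1.645
    = 2.4689 − 1.645 = 0.8239 → 0.82
Power = Φ(0.82) = 0.794.

Power ≈ 0.794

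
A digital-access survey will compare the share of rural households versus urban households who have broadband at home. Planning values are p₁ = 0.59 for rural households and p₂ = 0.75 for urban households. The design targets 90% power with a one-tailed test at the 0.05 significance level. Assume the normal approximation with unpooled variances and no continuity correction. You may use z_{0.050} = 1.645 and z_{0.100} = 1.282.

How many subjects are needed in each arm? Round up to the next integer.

n = (z_α + z_β)² · [p₁(1−p₁) + p₂(1−p₂)] / (p₁ − p₂)²
  = (1.645 + 1.282)² · (0.59·0.41 + 0.75·0.25) / (-0.16)²
  = (2.927)² · (0.2419 + 0.1875) / 0.0256
  = 8.5673 · 0.4294 / 0.0256
  = 143.70
Round up → n = 144 per group.

n = 144 per group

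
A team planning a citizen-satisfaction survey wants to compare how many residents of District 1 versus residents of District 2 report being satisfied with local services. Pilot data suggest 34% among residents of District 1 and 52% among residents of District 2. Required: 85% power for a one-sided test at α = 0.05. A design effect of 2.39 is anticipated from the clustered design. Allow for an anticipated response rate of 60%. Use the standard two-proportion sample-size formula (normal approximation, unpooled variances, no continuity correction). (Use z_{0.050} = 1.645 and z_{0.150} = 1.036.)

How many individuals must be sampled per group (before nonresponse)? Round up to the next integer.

n = 419 per group

n = (z_α + z_β)² · [p₁(1−p₁) + p₂(1−p₂)] / (p₁ − p₂)²
  = (1.645 + 1.036)² · (0.34·0.66 + 0.52·0.48) / (-0.18)²
  = (2.681)² · (0.2244 + 0.2496) / 0.0324
  = 7.1878 · 0.4740 / 0.0324
  = 105.15
Design effect: 2.39 × 105.15 = 251.32.
Adjust for 60% response: 251.32 / 0.60 = 418.86.
Round up → n = 419 per group.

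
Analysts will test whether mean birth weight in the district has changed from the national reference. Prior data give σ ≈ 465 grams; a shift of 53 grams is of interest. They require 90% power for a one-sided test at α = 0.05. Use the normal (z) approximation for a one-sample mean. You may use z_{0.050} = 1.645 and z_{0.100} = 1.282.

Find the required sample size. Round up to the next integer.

n = (z_α + z_β)² · σ² / δ²
  = (1.645 + 1.282)² · 465² / 53²
  = 8.5673 · 216225 / 2809
  = 659.48
Round up → n = 660.

n = 660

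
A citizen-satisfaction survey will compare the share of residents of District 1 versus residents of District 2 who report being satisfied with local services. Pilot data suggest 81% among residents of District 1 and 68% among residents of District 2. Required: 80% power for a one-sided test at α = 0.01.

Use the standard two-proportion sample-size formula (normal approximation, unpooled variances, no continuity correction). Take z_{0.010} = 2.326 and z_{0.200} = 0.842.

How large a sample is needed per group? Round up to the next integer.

n = (z_α + z_β)² · [p₁(1−p₁) + p₂(1−p₂)] / (p₁ − p₂)²
  = (2.326 + 0.842)² · (0.81·0.19 + 0.68·0.32) / (0.13)²
  = (3.168)² · (0.1539 + 0.2176) / 0.0169
  = 10.0362 · 0.3715 / 0.0169
  = 220.62
Round up → n = 221 per group.

n = 221 per group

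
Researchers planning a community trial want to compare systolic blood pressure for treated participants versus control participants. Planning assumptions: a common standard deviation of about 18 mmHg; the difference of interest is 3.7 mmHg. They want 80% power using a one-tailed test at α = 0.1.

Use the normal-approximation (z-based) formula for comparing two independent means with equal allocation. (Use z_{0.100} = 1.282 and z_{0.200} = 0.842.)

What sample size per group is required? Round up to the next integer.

n = 214 per group

n = (z_α + z_β)² · (σ₁² + σ₂²) / δ²
  = (1.282 + 0.842)² · (2·18² = 648) / 3.7²
  = 4.5114 · 648 / 13.69
  = 213.54
Round up → n = 214 per group.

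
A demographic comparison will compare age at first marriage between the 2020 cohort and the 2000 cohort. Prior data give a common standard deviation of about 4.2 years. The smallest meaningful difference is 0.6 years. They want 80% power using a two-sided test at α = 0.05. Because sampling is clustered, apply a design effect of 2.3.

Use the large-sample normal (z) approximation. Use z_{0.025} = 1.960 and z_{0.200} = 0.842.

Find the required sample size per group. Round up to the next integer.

n = 1770 per group

n = (z_{α/2} + z_β)² · (σ₁² + σ₂²) / δ²
  = (1.960 + 0.842)² · (2·4.2² = 35.28) / 0.6²
  = 7.8512 · 35.28 / 0.36
  = 769.42
Design effect: 2.3 × 769.42 = 1769.66.
Round up → n = 1770 per group.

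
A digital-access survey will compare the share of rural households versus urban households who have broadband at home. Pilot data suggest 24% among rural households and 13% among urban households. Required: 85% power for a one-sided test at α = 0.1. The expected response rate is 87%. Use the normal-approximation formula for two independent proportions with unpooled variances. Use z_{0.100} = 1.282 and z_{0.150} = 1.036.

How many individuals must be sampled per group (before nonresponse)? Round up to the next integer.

n = (z_α + z_β)² · [p₁(1−p₁) + p₂(1−p₂)] / (p₁ − p₂)²
  = (1.282 + 1.036)² · (0.24·0.76 + 0.13·0.87) / (0.11)²
  = (2.318)² · (0.1824 + 0.1131) / 0.0121
  = 5.3731 · 0.2955 / 0.0121
  = 131.22
Adjust for 87% response: 131.22 / 0.87 = 150.83.
Round up → n = 151 per group.

n = 151 per group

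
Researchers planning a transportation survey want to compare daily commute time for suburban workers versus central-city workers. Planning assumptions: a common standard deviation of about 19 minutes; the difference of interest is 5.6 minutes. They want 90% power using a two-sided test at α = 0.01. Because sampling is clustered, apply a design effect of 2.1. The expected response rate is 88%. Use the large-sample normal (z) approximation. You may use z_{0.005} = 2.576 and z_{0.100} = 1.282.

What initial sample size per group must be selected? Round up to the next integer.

n = 818 per group

n = (z_{α/2} + z_β)² · (σ₁² + σ₂²) / δ²
  = (2.576 + 1.282)² · (2·19² = 722) / 5.6²
  = 14.8842 · 722 / 31.36
  = 342.68
Design effect: 2.1 × 342.68 = 719.62.
Adjust for 88% response: 719.62 / 0.88 = 817.75.
Round up → n = 818 per group.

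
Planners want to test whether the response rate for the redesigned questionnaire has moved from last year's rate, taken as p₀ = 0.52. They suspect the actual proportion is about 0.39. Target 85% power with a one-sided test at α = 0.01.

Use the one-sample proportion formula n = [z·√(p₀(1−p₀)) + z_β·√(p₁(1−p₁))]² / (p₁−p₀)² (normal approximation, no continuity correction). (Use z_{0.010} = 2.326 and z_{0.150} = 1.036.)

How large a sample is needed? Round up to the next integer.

n = [z_α·√(p₀q₀) + z_β·√(p₁q₁)]² / (p₁ − p₀)²
  = [2.326·√(0.52·0.48) + 1.036·√(0.39·0.61)]² / (-0.13)²
  = [2.326·0.4996 + 1.036·0.4877]² / 0.0169
  = [1.6674]² / 0.0169
  = 164.51
Round up → n = 165.

n = 165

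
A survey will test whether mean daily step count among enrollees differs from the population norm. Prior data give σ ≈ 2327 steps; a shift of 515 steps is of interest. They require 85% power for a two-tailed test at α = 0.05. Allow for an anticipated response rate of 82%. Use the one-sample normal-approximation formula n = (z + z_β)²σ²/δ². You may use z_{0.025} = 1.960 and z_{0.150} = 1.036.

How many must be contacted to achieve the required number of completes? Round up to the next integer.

n = (z_{α/2} + z_β)² · σ² / δ²
  = (1.960 + 1.036)² · 2327² / 515²
  = 8.9760 · 5414929 / 265225
  = 183.26
Adjust for 82% response: 183.26 / 0.82 = 223.48.
Round up → n = 224.

n = 224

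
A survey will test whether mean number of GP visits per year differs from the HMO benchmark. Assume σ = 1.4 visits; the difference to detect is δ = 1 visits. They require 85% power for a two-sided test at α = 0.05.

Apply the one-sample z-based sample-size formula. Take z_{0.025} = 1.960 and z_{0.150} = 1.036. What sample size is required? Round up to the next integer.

n = 18

n = (z_{α/2} + z_β)² · σ² / δ²
  = (1.960 + 1.036)² · 1.4² / 1²
  = 8.9760 · 1.96 / 1
  = 17.59
Round up → n = 18.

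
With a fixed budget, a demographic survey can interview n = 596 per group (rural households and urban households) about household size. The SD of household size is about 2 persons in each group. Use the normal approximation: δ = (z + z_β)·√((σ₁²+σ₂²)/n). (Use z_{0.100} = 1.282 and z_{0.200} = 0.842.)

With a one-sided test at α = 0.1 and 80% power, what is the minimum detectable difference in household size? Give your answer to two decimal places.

Minimum detectable difference ≈ 0.25 persons

δ = (z_α + z_β) · √((σ₁²+σ₂²)/n)
  = (1.282 + 0.842) · √(8/596)
  = 2.124 · √0.01342
  = 2.124 · 0.1159
  = 0.2461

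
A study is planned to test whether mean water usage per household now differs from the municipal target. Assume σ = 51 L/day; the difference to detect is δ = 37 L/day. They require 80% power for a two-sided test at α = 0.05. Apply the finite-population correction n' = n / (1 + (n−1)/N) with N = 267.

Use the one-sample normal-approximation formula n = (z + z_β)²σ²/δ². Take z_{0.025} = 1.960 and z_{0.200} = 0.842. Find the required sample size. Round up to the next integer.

n = 15

n = (z_{α/2} + z_β)² · σ² / δ²
  = (1.960 + 0.842)² · 51² / 37²
  = 7.8512 · 2601 / 1369
  = 14.92
Finite-population correction (N = 267): 14.92 / (1 + (14.92 − 1)/267) = 14.18.
Round up → n = 15.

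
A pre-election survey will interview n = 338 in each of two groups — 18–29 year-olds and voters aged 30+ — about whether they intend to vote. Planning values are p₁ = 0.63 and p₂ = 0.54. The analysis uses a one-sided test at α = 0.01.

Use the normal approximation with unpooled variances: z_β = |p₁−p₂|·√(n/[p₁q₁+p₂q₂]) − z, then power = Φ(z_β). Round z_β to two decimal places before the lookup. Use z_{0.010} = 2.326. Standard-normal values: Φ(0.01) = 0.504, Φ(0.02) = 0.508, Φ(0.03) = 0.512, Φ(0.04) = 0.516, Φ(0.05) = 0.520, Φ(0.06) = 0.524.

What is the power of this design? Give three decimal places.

z_β = |p₁−p₂|·√(n/[p₁q₁+p₂q₂]) − z_α
    = 0.09 · √(338/0.4815) − 2.326
    = 0.09 · 26.4948 − 2.326
    = 2.3845 − 2.326 = 0.0585 → 0.06
Power = Φ(0.06) = 0.524.

Power ≈ 0.524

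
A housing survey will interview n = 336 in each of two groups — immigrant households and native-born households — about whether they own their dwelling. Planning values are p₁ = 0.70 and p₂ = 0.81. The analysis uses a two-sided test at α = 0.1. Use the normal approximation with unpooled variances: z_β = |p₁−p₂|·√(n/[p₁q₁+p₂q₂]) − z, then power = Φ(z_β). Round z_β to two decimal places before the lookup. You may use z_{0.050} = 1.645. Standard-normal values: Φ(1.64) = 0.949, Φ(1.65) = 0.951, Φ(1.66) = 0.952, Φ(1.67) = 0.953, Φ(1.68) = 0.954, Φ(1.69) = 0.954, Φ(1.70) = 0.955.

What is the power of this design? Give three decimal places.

z_β = |p₁−p₂|·√(n/[p₁q₁+p₂q₂]) − z_{α/2}
    = 0.11 · √(336/0.3639) − 1.645
    = 0.11 · 30.3864 − 1.645
    = 3.3425 − 1.645 = 1.6975 → 1.70
Power = Φ(1.70) = 0.955.

Power ≈ 0.955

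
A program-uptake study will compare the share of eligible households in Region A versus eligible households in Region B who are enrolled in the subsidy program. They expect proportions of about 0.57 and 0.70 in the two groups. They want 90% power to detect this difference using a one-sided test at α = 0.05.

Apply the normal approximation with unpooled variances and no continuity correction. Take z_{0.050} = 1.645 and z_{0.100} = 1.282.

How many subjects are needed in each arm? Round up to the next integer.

n = 231 per group

n = (z_α + z_β)² · [p₁(1−p₁) + p₂(1−p₂)] / (p₁ − p₂)²
  = (1.645 + 1.282)² · (0.57·0.43 + 0.70·0.30) / (-0.13)²
  = (2.927)² · (0.2451 + 0.2100) / 0.0169
  = 8.5673 · 0.4551 / 0.0169
  = 230.71
Round up → n = 231 per group.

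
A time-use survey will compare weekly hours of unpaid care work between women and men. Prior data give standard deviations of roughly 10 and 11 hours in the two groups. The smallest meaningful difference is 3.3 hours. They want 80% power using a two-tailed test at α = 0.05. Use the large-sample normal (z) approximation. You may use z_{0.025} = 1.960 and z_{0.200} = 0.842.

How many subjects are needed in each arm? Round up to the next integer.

n = 160 per group

n = (z_{α/2} + z_β)² · (σ₁² + σ₂²) / δ²
  = (1.960 + 0.842)² · (10² + 11² = 221) / 3.3²
  = 7.8512 · 221 / 10.89
  = 159.33
Round up → n = 160 per group.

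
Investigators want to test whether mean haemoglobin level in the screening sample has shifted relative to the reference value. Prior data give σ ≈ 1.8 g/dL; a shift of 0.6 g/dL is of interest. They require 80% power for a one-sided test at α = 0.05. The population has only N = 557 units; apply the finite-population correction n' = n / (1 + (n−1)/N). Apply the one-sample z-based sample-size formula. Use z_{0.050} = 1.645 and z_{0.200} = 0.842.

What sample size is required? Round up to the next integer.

n = (z_α + z_β)² · σ² / δ²
  = (1.645 + 0.842)² · 1.8² / 0.6²
  = 6.1852 · 3.24 / 0.36
  = 55.67
Finite-population correction (N = 557): 55.67 / (1 + (55.67 − 1)/557) = 50.69.
Round up → n = 51.

n = 51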